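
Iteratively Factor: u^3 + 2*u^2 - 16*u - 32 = (u + 4)*(u^2 - 2*u - 8) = (u + 2)*(u + 4)*(u - 4)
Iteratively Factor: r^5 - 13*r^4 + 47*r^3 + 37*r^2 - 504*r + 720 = (r - 4)*(r^4 - 9*r^3 + 11*r^2 + 81*r - 180) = (r - 4)*(r - 3)*(r^3 - 6*r^2 - 7*r + 60) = (r - 4)^2*(r - 3)*(r^2 - 2*r - 15) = (r - 4)^2*(r - 3)*(r + 3)*(r - 5)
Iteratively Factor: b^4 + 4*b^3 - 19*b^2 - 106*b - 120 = (b + 2)*(b^3 + 2*b^2 - 23*b - 60) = (b + 2)*(b + 3)*(b^2 - b - 20) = (b - 5)*(b + 2)*(b + 3)*(b + 4)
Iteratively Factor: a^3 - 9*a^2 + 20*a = (a)*(a^2 - 9*a + 20) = a*(a - 5)*(a - 4)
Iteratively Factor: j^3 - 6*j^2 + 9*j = (j - 3)*(j^2 - 3*j) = j*(j - 3)*(j - 3)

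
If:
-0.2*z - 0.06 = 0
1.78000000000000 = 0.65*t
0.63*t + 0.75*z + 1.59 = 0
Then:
No Solution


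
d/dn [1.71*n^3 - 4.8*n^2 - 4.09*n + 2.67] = 5.13*n^2 - 9.6*n - 4.09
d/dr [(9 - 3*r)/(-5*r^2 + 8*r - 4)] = 15*(-r^2 + 6*r - 4)/(25*r^4 - 80*r^3 + 104*r^2 - 64*r + 16)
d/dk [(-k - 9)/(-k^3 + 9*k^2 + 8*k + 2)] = (k^3 - 9*k^2 - 8*k + (k + 9)*(-3*k^2 + 18*k + 8) - 2)/(-k^3 + 9*k^2 + 8*k + 2)^2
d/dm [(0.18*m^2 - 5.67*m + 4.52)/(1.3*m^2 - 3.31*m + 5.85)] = (6.7752*m^2 - 9.646*m - 18.2083)/(1.69*m^4 - 8.606*m^3 + 26.1661*m^2 - 38.727*m + 34.2225)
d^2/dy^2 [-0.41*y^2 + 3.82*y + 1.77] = -0.820000000000000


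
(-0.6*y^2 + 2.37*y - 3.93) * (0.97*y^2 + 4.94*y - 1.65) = -0.582*y^4 - 0.6651*y^3 + 8.8857*y^2 - 23.3247*y + 6.4845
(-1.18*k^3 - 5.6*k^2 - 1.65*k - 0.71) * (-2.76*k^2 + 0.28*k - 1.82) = 3.2568*k^5 + 15.1256*k^4 + 5.1336*k^3 + 11.6896*k^2 + 2.8042*k + 1.2922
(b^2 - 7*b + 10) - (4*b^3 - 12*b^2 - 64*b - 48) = -4*b^3 + 13*b^2 + 57*b + 58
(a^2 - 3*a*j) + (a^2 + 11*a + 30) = 2*a^2 - 3*a*j + 11*a + 30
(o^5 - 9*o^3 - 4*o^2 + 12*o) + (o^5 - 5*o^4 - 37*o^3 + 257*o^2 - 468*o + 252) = 2*o^5 - 5*o^4 - 46*o^3 + 253*o^2 - 456*o + 252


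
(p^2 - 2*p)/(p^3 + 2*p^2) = (p - 2)/(p*(p + 2))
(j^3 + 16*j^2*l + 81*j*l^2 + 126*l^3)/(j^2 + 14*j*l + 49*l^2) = (j^2 + 9*j*l + 18*l^2)/(j + 7*l)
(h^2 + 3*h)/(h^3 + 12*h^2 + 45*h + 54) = h/(h^2 + 9*h + 18)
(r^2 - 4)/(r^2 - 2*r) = (r + 2)/r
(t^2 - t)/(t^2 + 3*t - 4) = t/(t + 4)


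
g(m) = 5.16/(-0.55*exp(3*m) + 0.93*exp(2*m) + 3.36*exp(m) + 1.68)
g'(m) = 5.16*(1.65*exp(3*m) - 1.86*exp(2*m) - 3.36*exp(m))/(-0.55*exp(3*m) + 0.93*exp(2*m) + 3.36*exp(m) + 1.68)^2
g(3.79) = -0.00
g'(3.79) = 0.00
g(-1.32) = 1.96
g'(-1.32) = -0.74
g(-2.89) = 2.76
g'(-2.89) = -0.28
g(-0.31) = 1.17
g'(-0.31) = -0.74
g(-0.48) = 1.29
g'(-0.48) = -0.78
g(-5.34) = 3.04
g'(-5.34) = -0.03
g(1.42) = -0.69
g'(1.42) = 6.62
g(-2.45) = 2.61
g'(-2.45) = -0.40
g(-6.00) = 3.06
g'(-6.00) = -0.02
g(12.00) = 0.00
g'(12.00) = 0.00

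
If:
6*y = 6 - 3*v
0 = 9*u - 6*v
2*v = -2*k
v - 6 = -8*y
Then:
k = -2/3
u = 4/9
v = 2/3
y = 2/3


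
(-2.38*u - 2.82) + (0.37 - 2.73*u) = -5.11*u - 2.45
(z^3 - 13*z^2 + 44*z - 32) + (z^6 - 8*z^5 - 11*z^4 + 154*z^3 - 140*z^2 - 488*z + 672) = z^6 - 8*z^5 - 11*z^4 + 155*z^3 - 153*z^2 - 444*z + 640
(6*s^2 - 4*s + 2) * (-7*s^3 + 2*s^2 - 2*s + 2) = -42*s^5 + 40*s^4 - 34*s^3 + 24*s^2 - 12*s + 4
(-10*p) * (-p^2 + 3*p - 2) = 10*p^3 - 30*p^2 + 20*p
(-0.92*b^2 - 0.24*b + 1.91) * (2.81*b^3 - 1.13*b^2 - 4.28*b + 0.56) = -2.5852*b^5 + 0.3652*b^4 + 9.5759*b^3 - 1.6463*b^2 - 8.3092*b + 1.0696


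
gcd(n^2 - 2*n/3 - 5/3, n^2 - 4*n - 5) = n + 1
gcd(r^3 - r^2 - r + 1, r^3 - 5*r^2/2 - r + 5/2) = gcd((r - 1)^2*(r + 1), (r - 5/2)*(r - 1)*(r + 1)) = r^2 - 1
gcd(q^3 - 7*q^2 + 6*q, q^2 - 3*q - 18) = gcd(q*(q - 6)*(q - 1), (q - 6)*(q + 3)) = q - 6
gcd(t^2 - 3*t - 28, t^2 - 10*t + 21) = t - 7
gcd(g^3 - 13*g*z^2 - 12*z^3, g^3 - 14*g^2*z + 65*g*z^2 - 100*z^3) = -g + 4*z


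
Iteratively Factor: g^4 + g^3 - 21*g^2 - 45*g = (g - 5)*(g^3 + 6*g^2 + 9*g) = (g - 5)*(g + 3)*(g^2 + 3*g) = g*(g - 5)*(g + 3)*(g + 3)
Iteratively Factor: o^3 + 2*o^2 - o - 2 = (o - 1)*(o^2 + 3*o + 2) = (o - 1)*(o + 1)*(o + 2)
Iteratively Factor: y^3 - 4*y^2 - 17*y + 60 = (y - 3)*(y^2 - y - 20) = (y - 5)*(y - 3)*(y + 4)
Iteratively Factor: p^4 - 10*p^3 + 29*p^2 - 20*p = (p - 1)*(p^3 - 9*p^2 + 20*p) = (p - 4)*(p - 1)*(p^2 - 5*p) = (p - 5)*(p - 4)*(p - 1)*(p)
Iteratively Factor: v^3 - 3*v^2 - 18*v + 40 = (v - 2)*(v^2 - v - 20) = (v - 2)*(v + 4)*(v - 5)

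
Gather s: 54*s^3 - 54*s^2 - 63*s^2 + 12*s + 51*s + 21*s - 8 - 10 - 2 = 54*s^3 - 117*s^2 + 84*s - 20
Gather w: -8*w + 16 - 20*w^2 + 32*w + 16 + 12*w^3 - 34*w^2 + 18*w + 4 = 12*w^3 - 54*w^2 + 42*w + 36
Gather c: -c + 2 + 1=3 - c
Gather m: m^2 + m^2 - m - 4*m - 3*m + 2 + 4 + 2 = 2*m^2 - 8*m + 8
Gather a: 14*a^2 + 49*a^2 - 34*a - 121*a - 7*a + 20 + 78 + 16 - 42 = 63*a^2 - 162*a + 72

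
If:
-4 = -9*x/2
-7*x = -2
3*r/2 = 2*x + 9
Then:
No Solution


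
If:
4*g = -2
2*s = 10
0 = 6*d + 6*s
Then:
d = -5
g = -1/2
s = 5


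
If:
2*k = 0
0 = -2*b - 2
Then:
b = -1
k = 0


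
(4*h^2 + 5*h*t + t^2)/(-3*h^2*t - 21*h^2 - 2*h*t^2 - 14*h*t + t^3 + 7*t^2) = (4*h + t)/(-3*h*t - 21*h + t^2 + 7*t)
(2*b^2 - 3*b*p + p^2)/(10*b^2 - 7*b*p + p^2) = (-b + p)/(-5*b + p)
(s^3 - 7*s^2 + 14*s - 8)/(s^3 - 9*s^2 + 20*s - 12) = (s - 4)/(s - 6)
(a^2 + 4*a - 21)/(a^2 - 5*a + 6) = (a + 7)/(a - 2)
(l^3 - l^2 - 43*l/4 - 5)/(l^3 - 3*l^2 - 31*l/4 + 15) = (2*l + 1)/(2*l - 3)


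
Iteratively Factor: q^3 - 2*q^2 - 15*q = (q)*(q^2 - 2*q - 15) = q*(q - 5)*(q + 3)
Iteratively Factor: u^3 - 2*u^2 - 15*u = (u - 5)*(u^2 + 3*u) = u*(u - 5)*(u + 3)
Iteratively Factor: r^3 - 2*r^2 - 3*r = (r + 1)*(r^2 - 3*r) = (r - 3)*(r + 1)*(r)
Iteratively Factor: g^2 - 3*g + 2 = (g - 1)*(g - 2)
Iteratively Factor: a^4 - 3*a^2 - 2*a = (a + 1)*(a^3 - a^2 - 2*a) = (a + 1)^2*(a^2 - 2*a) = (a - 2)*(a + 1)^2*(a)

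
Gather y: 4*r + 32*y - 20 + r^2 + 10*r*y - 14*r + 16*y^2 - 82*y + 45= r^2 - 10*r + 16*y^2 + y*(10*r - 50) + 25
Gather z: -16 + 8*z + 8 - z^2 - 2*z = -z^2 + 6*z - 8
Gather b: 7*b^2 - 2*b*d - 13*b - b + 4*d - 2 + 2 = 7*b^2 + b*(-2*d - 14) + 4*d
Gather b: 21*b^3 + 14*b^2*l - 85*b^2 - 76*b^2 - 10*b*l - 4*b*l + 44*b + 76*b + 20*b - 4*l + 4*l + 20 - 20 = 21*b^3 + b^2*(14*l - 161) + b*(140 - 14*l)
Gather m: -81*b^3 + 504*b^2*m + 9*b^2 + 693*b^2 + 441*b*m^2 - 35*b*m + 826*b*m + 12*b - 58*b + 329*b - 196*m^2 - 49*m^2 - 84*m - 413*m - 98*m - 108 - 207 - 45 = -81*b^3 + 702*b^2 + 283*b + m^2*(441*b - 245) + m*(504*b^2 + 791*b - 595) - 360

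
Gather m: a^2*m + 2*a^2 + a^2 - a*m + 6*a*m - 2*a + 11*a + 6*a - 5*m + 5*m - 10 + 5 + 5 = 3*a^2 + 15*a + m*(a^2 + 5*a)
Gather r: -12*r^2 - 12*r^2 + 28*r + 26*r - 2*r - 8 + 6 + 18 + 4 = -24*r^2 + 52*r + 20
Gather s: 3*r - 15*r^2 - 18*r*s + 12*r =-15*r^2 - 18*r*s + 15*r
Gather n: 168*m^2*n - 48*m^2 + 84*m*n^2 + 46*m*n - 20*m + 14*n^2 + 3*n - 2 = -48*m^2 - 20*m + n^2*(84*m + 14) + n*(168*m^2 + 46*m + 3) - 2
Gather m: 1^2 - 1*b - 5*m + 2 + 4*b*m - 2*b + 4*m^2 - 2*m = -3*b + 4*m^2 + m*(4*b - 7) + 3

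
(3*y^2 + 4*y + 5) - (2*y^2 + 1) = y^2 + 4*y + 4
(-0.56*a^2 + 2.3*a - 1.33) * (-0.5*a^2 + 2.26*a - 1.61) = 0.28*a^4 - 2.4156*a^3 + 6.7646*a^2 - 6.7088*a + 2.1413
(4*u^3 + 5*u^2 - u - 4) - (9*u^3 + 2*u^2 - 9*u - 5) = -5*u^3 + 3*u^2 + 8*u + 1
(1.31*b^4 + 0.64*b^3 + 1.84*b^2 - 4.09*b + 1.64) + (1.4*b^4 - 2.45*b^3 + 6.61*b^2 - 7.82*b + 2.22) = 2.71*b^4 - 1.81*b^3 + 8.45*b^2 - 11.91*b + 3.86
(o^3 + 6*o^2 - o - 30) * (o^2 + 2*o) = o^5 + 8*o^4 + 11*o^3 - 32*o^2 - 60*o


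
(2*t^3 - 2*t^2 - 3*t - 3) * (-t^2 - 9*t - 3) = -2*t^5 - 16*t^4 + 15*t^3 + 36*t^2 + 36*t + 9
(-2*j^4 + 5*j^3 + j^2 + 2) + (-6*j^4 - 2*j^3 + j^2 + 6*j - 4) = -8*j^4 + 3*j^3 + 2*j^2 + 6*j - 2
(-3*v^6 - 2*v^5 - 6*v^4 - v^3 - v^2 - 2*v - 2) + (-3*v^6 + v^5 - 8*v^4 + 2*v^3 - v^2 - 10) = -6*v^6 - v^5 - 14*v^4 + v^3 - 2*v^2 - 2*v - 12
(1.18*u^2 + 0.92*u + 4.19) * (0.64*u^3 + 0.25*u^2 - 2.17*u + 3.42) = 0.7552*u^5 + 0.8838*u^4 + 0.351*u^3 + 3.0867*u^2 - 5.9459*u + 14.3298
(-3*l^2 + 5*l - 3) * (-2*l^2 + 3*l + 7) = 6*l^4 - 19*l^3 + 26*l - 21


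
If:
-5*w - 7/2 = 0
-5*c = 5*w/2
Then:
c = 7/20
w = -7/10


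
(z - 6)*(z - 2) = z^2 - 8*z + 12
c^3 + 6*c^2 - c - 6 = (c - 1)*(c + 1)*(c + 6)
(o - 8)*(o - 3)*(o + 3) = o^3 - 8*o^2 - 9*o + 72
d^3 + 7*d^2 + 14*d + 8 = (d + 1)*(d + 2)*(d + 4)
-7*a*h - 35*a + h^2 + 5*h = (-7*a + h)*(h + 5)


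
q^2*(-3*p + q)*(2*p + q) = -6*p^2*q^2 - p*q^3 + q^4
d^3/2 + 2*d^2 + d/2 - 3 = (d/2 + 1)*(d - 1)*(d + 3)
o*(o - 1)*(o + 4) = o^3 + 3*o^2 - 4*o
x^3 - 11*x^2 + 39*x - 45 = (x - 5)*(x - 3)^2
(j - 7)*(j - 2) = j^2 - 9*j + 14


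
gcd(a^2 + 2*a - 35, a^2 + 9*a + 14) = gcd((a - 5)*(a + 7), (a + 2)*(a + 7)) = a + 7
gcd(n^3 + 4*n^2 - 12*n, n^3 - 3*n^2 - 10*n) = n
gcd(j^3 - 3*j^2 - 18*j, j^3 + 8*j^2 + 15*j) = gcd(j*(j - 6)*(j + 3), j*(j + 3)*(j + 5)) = j^2 + 3*j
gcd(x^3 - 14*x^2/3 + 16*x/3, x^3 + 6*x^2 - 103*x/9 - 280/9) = x - 8/3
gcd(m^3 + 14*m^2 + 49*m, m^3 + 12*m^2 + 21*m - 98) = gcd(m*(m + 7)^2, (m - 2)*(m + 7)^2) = m^2 + 14*m + 49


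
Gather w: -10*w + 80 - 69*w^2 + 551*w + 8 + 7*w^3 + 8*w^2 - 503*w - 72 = 7*w^3 - 61*w^2 + 38*w + 16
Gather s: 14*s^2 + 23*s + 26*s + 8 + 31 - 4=14*s^2 + 49*s + 35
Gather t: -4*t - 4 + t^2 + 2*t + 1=t^2 - 2*t - 3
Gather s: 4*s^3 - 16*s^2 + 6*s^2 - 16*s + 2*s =4*s^3 - 10*s^2 - 14*s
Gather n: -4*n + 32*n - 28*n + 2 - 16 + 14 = 0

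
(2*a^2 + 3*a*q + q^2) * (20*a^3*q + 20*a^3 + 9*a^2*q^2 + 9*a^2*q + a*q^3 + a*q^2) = 40*a^5*q + 40*a^5 + 78*a^4*q^2 + 78*a^4*q + 49*a^3*q^3 + 49*a^3*q^2 + 12*a^2*q^4 + 12*a^2*q^3 + a*q^5 + a*q^4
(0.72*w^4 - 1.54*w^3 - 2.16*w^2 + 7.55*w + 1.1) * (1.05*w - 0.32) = 0.756*w^5 - 1.8474*w^4 - 1.7752*w^3 + 8.6187*w^2 - 1.261*w - 0.352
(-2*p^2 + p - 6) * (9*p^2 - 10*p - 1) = -18*p^4 + 29*p^3 - 62*p^2 + 59*p + 6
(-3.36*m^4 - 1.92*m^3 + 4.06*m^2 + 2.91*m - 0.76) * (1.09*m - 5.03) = -3.6624*m^5 + 14.808*m^4 + 14.083*m^3 - 17.2499*m^2 - 15.4657*m + 3.8228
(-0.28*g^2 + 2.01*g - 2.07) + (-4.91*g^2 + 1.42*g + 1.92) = -5.19*g^2 + 3.43*g - 0.15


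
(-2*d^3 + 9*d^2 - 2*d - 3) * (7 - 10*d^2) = 20*d^5 - 90*d^4 + 6*d^3 + 93*d^2 - 14*d - 21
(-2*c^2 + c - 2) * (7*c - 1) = -14*c^3 + 9*c^2 - 15*c + 2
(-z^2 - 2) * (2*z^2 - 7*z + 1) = -2*z^4 + 7*z^3 - 5*z^2 + 14*z - 2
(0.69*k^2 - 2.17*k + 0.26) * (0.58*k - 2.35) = 0.4002*k^3 - 2.8801*k^2 + 5.2503*k - 0.611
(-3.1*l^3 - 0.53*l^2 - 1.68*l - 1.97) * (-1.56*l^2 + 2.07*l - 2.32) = 4.836*l^5 - 5.5902*l^4 + 8.7157*l^3 + 0.8252*l^2 - 0.1803*l + 4.5704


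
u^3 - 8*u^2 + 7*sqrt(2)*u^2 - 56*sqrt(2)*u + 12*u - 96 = (u - 8)*(u + sqrt(2))*(u + 6*sqrt(2))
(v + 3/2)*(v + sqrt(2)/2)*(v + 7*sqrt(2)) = v^3 + 3*v^2/2 + 15*sqrt(2)*v^2/2 + 7*v + 45*sqrt(2)*v/4 + 21/2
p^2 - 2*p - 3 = (p - 3)*(p + 1)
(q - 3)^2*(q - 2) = q^3 - 8*q^2 + 21*q - 18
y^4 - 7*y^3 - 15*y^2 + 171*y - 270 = (y - 6)*(y - 3)^2*(y + 5)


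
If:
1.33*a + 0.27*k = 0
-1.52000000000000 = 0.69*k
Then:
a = 0.45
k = -2.20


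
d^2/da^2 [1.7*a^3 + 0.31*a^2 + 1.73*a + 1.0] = 10.2*a + 0.62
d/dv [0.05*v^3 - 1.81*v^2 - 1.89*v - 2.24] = 0.15*v^2 - 3.62*v - 1.89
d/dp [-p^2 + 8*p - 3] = 8 - 2*p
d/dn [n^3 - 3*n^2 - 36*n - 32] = 3*n^2 - 6*n - 36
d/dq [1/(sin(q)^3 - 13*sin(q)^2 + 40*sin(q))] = (-3*cos(q) + 26/tan(q) - 40*cos(q)/sin(q)^2)/((sin(q) - 8)^2*(sin(q) - 5)^2)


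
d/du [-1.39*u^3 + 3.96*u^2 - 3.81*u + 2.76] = -4.17*u^2 + 7.92*u - 3.81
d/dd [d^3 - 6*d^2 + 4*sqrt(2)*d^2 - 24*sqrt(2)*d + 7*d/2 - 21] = 3*d^2 - 12*d + 8*sqrt(2)*d - 24*sqrt(2) + 7/2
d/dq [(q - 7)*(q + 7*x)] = 2*q + 7*x - 7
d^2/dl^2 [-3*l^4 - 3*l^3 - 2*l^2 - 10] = -36*l^2 - 18*l - 4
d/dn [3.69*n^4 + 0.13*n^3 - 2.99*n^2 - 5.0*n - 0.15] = 14.76*n^3 + 0.39*n^2 - 5.98*n - 5.0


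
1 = 1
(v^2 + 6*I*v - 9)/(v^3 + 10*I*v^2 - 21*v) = (v + 3*I)/(v*(v + 7*I))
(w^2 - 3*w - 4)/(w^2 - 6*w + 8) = (w + 1)/(w - 2)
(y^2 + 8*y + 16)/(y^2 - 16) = (y + 4)/(y - 4)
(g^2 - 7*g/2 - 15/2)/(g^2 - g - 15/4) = 2*(g - 5)/(2*g - 5)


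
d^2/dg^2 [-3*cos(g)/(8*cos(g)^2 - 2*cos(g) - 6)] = 3*(4*(1 - cos(2*g))^2 + 72*cos(g) + 46*cos(2*g) + 5*cos(3*g) + 24)/(2*(cos(g) - 1)^2*(4*cos(g) + 3)^3)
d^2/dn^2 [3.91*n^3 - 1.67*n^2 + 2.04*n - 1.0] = 23.46*n - 3.34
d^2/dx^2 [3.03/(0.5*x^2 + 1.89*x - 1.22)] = 3.03*(-0.5*x^2 - 1.89*x + (1.0*x + 1.89)*(2.0*x + 3.78) + 1.22)/(0.5*x^2 + 1.89*x - 1.22)^3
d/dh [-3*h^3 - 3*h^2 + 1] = 3*h*(-3*h - 2)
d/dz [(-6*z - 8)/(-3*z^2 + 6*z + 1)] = 6*(-3*z^2 - 8*z + 7)/(9*z^4 - 36*z^3 + 30*z^2 + 12*z + 1)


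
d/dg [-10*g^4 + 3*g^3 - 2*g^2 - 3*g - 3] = -40*g^3 + 9*g^2 - 4*g - 3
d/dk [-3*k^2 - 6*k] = -6*k - 6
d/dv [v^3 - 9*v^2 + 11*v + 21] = 3*v^2 - 18*v + 11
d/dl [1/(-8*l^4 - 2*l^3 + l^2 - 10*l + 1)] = 2*(16*l^3 + 3*l^2 - l + 5)/(8*l^4 + 2*l^3 - l^2 + 10*l - 1)^2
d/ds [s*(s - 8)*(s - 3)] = 3*s^2 - 22*s + 24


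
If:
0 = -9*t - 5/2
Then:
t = -5/18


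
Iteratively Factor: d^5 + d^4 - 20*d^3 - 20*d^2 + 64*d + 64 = (d + 1)*(d^4 - 20*d^2 + 64) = (d + 1)*(d + 2)*(d^3 - 2*d^2 - 16*d + 32) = (d - 4)*(d + 1)*(d + 2)*(d^2 + 2*d - 8) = (d - 4)*(d + 1)*(d + 2)*(d + 4)*(d - 2)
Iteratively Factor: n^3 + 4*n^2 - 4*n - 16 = (n - 2)*(n^2 + 6*n + 8) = (n - 2)*(n + 2)*(n + 4)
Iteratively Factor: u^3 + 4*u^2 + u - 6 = (u - 1)*(u^2 + 5*u + 6) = (u - 1)*(u + 3)*(u + 2)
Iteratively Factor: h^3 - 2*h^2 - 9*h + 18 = (h - 3)*(h^2 + h - 6) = (h - 3)*(h - 2)*(h + 3)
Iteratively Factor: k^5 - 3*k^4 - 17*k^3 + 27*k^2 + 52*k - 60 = (k + 2)*(k^4 - 5*k^3 - 7*k^2 + 41*k - 30) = (k - 2)*(k + 2)*(k^3 - 3*k^2 - 13*k + 15) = (k - 2)*(k - 1)*(k + 2)*(k^2 - 2*k - 15) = (k - 2)*(k - 1)*(k + 2)*(k + 3)*(k - 5)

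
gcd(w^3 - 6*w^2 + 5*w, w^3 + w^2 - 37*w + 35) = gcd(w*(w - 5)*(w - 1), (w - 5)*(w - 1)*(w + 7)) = w^2 - 6*w + 5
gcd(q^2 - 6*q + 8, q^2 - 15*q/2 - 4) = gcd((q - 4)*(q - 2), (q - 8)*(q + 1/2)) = 1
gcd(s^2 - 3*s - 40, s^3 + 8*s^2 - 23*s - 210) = 1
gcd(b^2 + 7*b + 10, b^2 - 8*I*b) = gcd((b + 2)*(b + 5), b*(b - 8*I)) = 1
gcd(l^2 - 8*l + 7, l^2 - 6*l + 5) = l - 1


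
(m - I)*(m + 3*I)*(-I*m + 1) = -I*m^3 + 3*m^2 - I*m + 3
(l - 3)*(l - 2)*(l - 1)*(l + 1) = l^4 - 5*l^3 + 5*l^2 + 5*l - 6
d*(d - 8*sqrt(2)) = d^2 - 8*sqrt(2)*d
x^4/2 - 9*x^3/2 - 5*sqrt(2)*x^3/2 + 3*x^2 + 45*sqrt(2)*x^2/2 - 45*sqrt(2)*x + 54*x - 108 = (x/2 + sqrt(2)/2)*(x - 6)*(x - 3)*(x - 6*sqrt(2))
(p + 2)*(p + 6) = p^2 + 8*p + 12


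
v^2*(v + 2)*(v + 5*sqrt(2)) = v^4 + 2*v^3 + 5*sqrt(2)*v^3 + 10*sqrt(2)*v^2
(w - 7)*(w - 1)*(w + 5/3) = w^3 - 19*w^2/3 - 19*w/3 + 35/3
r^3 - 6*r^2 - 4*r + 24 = (r - 6)*(r - 2)*(r + 2)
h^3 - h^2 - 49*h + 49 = (h - 7)*(h - 1)*(h + 7)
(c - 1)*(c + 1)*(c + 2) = c^3 + 2*c^2 - c - 2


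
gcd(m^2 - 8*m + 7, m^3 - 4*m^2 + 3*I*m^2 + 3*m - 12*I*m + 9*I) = m - 1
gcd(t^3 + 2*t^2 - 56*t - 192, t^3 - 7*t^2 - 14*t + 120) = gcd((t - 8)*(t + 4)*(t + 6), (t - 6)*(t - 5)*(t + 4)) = t + 4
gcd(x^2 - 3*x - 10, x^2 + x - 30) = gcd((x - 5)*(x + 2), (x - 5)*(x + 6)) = x - 5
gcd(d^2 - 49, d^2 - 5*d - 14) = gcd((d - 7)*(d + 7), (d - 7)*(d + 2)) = d - 7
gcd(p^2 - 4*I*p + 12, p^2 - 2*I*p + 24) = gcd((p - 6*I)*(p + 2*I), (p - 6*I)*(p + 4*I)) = p - 6*I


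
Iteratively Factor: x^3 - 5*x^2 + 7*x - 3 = (x - 1)*(x^2 - 4*x + 3) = (x - 1)^2*(x - 3)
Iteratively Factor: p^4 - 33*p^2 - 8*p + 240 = (p + 4)*(p^3 - 4*p^2 - 17*p + 60) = (p - 3)*(p + 4)*(p^2 - p - 20) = (p - 5)*(p - 3)*(p + 4)*(p + 4)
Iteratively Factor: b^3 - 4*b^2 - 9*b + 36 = (b + 3)*(b^2 - 7*b + 12) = (b - 3)*(b + 3)*(b - 4)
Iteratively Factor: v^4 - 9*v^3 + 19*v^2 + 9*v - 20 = (v + 1)*(v^3 - 10*v^2 + 29*v - 20) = (v - 1)*(v + 1)*(v^2 - 9*v + 20) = (v - 4)*(v - 1)*(v + 1)*(v - 5)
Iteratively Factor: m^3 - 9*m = (m + 3)*(m^2 - 3*m) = m*(m + 3)*(m - 3)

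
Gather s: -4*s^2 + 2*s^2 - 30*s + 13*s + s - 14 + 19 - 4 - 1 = -2*s^2 - 16*s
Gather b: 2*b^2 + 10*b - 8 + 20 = 2*b^2 + 10*b + 12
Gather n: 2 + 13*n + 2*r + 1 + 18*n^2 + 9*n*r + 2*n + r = 18*n^2 + n*(9*r + 15) + 3*r + 3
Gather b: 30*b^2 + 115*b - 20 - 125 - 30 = 30*b^2 + 115*b - 175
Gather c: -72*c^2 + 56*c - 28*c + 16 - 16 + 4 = -72*c^2 + 28*c + 4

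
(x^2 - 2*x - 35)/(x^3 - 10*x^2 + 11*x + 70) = (x + 5)/(x^2 - 3*x - 10)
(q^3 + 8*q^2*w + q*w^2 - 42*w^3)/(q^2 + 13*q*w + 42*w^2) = (q^2 + q*w - 6*w^2)/(q + 6*w)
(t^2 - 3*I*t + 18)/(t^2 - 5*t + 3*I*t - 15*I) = (t - 6*I)/(t - 5)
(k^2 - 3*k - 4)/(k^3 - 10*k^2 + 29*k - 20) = (k + 1)/(k^2 - 6*k + 5)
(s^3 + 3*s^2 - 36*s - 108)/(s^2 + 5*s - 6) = (s^2 - 3*s - 18)/(s - 1)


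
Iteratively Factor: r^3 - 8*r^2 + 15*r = (r - 5)*(r^2 - 3*r) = r*(r - 5)*(r - 3)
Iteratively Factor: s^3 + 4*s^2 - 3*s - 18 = (s + 3)*(s^2 + s - 6) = (s - 2)*(s + 3)*(s + 3)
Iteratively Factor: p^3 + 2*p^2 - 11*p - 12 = (p + 4)*(p^2 - 2*p - 3) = (p + 1)*(p + 4)*(p - 3)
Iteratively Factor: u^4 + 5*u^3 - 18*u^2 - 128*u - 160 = (u + 4)*(u^3 + u^2 - 22*u - 40) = (u - 5)*(u + 4)*(u^2 + 6*u + 8) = (u - 5)*(u + 2)*(u + 4)*(u + 4)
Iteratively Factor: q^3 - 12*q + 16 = (q - 2)*(q^2 + 2*q - 8) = (q - 2)^2*(q + 4)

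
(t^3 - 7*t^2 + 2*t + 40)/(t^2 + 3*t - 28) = (t^2 - 3*t - 10)/(t + 7)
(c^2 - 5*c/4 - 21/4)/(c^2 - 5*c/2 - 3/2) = (4*c + 7)/(2*(2*c + 1))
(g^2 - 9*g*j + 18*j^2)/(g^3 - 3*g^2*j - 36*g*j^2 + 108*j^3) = 1/(g + 6*j)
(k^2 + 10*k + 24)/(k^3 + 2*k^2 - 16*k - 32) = (k + 6)/(k^2 - 2*k - 8)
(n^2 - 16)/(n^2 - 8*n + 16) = (n + 4)/(n - 4)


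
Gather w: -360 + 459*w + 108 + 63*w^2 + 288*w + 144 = 63*w^2 + 747*w - 108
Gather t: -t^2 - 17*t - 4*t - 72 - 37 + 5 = -t^2 - 21*t - 104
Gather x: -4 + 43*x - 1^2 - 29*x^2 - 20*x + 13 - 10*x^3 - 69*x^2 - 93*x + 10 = -10*x^3 - 98*x^2 - 70*x + 18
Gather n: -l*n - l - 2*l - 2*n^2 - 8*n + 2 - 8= -3*l - 2*n^2 + n*(-l - 8) - 6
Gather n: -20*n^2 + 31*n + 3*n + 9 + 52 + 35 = -20*n^2 + 34*n + 96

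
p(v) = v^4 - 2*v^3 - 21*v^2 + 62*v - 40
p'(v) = 4*v^3 - 6*v^2 - 42*v + 62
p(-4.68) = -105.39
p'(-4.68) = -282.87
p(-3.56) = -276.01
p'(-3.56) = -44.99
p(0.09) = -34.59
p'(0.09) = 58.17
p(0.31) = -22.85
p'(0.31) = 48.52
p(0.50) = -14.44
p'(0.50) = 40.00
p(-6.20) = 722.65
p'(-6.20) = -861.55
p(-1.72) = -189.84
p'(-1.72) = 96.14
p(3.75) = -10.53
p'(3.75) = 31.06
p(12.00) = 14960.00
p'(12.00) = 5606.00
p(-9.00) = 5720.00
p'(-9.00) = -2962.00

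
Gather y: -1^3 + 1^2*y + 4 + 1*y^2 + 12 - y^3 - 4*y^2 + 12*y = -y^3 - 3*y^2 + 13*y + 15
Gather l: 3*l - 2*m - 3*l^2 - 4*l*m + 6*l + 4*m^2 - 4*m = -3*l^2 + l*(9 - 4*m) + 4*m^2 - 6*m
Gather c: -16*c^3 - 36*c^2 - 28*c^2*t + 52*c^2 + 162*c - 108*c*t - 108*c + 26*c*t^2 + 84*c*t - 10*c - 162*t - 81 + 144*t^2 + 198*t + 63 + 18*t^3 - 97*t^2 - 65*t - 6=-16*c^3 + c^2*(16 - 28*t) + c*(26*t^2 - 24*t + 44) + 18*t^3 + 47*t^2 - 29*t - 24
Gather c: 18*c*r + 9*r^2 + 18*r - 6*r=18*c*r + 9*r^2 + 12*r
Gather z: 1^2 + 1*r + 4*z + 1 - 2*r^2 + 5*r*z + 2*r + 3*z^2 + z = -2*r^2 + 3*r + 3*z^2 + z*(5*r + 5) + 2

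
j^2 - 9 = (j - 3)*(j + 3)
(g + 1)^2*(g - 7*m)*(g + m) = g^4 - 6*g^3*m + 2*g^3 - 7*g^2*m^2 - 12*g^2*m + g^2 - 14*g*m^2 - 6*g*m - 7*m^2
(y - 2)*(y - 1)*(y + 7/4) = y^3 - 5*y^2/4 - 13*y/4 + 7/2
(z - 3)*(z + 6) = z^2 + 3*z - 18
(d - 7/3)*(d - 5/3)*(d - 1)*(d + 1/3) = d^4 - 14*d^3/3 + 56*d^2/9 - 34*d/27 - 35/27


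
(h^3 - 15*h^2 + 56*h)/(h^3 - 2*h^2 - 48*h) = (h - 7)/(h + 6)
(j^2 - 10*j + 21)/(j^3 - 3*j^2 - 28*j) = (j - 3)/(j*(j + 4))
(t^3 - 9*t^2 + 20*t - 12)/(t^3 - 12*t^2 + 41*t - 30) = (t - 2)/(t - 5)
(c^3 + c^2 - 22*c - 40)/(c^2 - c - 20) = c + 2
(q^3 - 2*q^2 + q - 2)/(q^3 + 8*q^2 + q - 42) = (q^2 + 1)/(q^2 + 10*q + 21)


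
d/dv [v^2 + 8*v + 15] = 2*v + 8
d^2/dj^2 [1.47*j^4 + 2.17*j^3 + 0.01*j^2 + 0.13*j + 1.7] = 17.64*j^2 + 13.02*j + 0.02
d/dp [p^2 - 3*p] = 2*p - 3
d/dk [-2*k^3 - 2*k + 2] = -6*k^2 - 2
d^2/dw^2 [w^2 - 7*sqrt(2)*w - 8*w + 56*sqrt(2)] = 2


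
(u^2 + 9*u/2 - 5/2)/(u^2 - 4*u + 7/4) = 2*(u + 5)/(2*u - 7)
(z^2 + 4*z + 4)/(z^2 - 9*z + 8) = (z^2 + 4*z + 4)/(z^2 - 9*z + 8)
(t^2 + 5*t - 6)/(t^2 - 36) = (t - 1)/(t - 6)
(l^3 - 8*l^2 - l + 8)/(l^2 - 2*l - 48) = (l^2 - 1)/(l + 6)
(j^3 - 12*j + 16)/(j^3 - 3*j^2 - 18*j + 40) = (j - 2)/(j - 5)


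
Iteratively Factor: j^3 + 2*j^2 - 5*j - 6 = (j + 3)*(j^2 - j - 2) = (j + 1)*(j + 3)*(j - 2)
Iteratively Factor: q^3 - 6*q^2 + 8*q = (q - 2)*(q^2 - 4*q) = q*(q - 2)*(q - 4)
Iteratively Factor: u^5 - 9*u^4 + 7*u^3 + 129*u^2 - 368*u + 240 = (u - 4)*(u^4 - 5*u^3 - 13*u^2 + 77*u - 60) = (u - 5)*(u - 4)*(u^3 - 13*u + 12) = (u - 5)*(u - 4)*(u - 1)*(u^2 + u - 12) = (u - 5)*(u - 4)*(u - 1)*(u + 4)*(u - 3)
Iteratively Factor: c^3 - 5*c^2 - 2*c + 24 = (c - 3)*(c^2 - 2*c - 8) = (c - 4)*(c - 3)*(c + 2)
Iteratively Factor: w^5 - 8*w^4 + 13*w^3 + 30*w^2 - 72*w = (w + 2)*(w^4 - 10*w^3 + 33*w^2 - 36*w) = (w - 4)*(w + 2)*(w^3 - 6*w^2 + 9*w) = (w - 4)*(w - 3)*(w + 2)*(w^2 - 3*w) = w*(w - 4)*(w - 3)*(w + 2)*(w - 3)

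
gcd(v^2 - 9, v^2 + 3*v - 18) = v - 3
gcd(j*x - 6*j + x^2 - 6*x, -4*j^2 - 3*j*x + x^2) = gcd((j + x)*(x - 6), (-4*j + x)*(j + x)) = j + x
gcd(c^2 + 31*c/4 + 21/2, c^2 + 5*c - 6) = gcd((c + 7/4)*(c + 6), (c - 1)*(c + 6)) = c + 6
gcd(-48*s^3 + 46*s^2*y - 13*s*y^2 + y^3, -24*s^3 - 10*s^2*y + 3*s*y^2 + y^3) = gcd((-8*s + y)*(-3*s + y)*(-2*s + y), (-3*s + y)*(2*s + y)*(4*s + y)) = -3*s + y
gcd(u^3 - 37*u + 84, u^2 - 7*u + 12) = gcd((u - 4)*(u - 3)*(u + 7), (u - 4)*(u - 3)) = u^2 - 7*u + 12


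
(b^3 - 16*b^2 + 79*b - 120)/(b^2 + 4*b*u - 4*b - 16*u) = (b^3 - 16*b^2 + 79*b - 120)/(b^2 + 4*b*u - 4*b - 16*u)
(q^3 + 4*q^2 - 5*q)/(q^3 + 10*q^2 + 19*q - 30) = q/(q + 6)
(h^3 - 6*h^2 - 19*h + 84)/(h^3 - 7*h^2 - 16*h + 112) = (h - 3)/(h - 4)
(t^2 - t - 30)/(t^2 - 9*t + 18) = (t + 5)/(t - 3)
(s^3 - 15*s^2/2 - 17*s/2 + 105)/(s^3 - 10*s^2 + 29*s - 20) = (s^2 - 5*s/2 - 21)/(s^2 - 5*s + 4)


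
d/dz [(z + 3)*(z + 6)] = 2*z + 9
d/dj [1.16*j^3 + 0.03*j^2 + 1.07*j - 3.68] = 3.48*j^2 + 0.06*j + 1.07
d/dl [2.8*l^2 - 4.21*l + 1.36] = 5.6*l - 4.21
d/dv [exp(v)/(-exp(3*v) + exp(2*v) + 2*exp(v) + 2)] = (2*exp(3*v) - exp(2*v) + 2)*exp(v)/(exp(6*v) - 2*exp(5*v) - 3*exp(4*v) + 8*exp(2*v) + 8*exp(v) + 4)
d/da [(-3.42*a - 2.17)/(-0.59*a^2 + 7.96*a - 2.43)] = (-2.0178*a^2 - 2.5606*a + 25.5838)/(0.3481*a^4 - 9.3928*a^3 + 66.229*a^2 - 38.6856*a + 5.9049)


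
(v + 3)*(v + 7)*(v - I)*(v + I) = v^4 + 10*v^3 + 22*v^2 + 10*v + 21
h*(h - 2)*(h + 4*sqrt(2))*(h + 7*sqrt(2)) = h^4 - 2*h^3 + 11*sqrt(2)*h^3 - 22*sqrt(2)*h^2 + 56*h^2 - 112*h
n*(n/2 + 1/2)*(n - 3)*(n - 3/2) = n^4/2 - 7*n^3/4 + 9*n/4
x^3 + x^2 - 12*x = x*(x - 3)*(x + 4)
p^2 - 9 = (p - 3)*(p + 3)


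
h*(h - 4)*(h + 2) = h^3 - 2*h^2 - 8*h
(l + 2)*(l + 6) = l^2 + 8*l + 12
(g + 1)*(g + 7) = g^2 + 8*g + 7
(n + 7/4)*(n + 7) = n^2 + 35*n/4 + 49/4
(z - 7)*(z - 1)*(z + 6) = z^3 - 2*z^2 - 41*z + 42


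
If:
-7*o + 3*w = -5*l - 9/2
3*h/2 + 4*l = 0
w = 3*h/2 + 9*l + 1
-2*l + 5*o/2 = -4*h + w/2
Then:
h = -244/337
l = 183/674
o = 1245/674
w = 1589/674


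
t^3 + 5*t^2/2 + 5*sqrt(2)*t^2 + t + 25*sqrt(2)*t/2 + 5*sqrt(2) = (t + 1/2)*(t + 2)*(t + 5*sqrt(2))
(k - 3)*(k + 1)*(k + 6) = k^3 + 4*k^2 - 15*k - 18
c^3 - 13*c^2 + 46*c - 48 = (c - 8)*(c - 3)*(c - 2)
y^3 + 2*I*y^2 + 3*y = y*(y - I)*(y + 3*I)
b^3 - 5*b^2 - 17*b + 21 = (b - 7)*(b - 1)*(b + 3)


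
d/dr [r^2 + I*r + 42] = 2*r + I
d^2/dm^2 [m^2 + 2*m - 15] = 2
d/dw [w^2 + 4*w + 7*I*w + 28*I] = 2*w + 4 + 7*I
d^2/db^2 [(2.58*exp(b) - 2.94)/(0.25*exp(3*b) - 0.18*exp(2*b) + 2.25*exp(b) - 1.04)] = (0.645*exp(6*b) - 2.00205*exp(5*b) - 4.266108*exp(4*b) + 6.076776*exp(3*b) - 6.20535599999999*exp(2*b) - 6.645078*exp(b) - 4.089072)*exp(b)/(0.015625*exp(9*b) - 0.03375*exp(8*b) + 0.446175*exp(7*b) - 0.808332*exp(6*b) + 4.296375*exp(5*b) - 6.344838*exp(4*b) + 14.729025*exp(3*b) - 16.379064*exp(2*b) + 7.3008*exp(b) - 1.124864)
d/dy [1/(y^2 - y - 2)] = (1 - 2*y)/(-y^2 + y + 2)^2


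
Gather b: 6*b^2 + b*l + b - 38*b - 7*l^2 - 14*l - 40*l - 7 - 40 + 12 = 6*b^2 + b*(l - 37) - 7*l^2 - 54*l - 35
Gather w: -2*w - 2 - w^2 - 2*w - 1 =-w^2 - 4*w - 3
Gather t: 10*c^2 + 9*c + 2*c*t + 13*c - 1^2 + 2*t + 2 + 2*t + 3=10*c^2 + 22*c + t*(2*c + 4) + 4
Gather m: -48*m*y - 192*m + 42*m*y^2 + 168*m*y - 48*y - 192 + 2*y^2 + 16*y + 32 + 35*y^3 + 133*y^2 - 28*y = m*(42*y^2 + 120*y - 192) + 35*y^3 + 135*y^2 - 60*y - 160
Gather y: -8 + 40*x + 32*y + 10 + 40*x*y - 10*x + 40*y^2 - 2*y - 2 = 30*x + 40*y^2 + y*(40*x + 30)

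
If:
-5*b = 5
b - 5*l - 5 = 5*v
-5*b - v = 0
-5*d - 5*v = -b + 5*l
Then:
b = -1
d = 1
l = -31/5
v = 5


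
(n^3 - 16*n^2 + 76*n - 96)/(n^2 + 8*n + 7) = (n^3 - 16*n^2 + 76*n - 96)/(n^2 + 8*n + 7)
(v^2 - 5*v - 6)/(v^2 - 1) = (v - 6)/(v - 1)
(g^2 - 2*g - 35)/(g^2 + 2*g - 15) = (g - 7)/(g - 3)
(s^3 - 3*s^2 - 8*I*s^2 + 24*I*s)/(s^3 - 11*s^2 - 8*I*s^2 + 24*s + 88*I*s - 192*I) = s/(s - 8)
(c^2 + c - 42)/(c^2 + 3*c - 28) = (c - 6)/(c - 4)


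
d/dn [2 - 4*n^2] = -8*n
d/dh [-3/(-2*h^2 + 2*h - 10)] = 3*(1 - 2*h)/(2*(h^2 - h + 5)^2)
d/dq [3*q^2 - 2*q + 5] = 6*q - 2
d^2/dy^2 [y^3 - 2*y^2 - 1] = 6*y - 4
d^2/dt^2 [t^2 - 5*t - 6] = 2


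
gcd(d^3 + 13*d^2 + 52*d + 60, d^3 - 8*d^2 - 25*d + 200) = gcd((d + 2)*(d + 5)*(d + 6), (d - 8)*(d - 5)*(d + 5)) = d + 5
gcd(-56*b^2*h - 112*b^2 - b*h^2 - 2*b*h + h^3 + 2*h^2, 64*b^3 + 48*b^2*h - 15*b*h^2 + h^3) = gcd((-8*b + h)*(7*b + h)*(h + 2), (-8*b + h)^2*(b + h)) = 8*b - h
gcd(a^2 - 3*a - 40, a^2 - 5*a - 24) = a - 8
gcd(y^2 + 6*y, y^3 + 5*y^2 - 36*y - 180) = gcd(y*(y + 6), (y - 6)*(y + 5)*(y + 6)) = y + 6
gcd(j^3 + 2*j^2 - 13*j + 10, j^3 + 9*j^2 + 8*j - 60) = j^2 + 3*j - 10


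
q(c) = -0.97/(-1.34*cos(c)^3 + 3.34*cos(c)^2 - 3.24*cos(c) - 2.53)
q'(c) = -0.97*(-4.02*sin(c)*cos(c)^2 + 6.68*sin(c)*cos(c) - 3.24*sin(c))/(-1.34*cos(c)^3 + 3.34*cos(c)^2 - 3.24*cos(c) - 2.53)^2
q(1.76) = 0.54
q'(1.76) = 1.37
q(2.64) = -0.26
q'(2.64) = 0.40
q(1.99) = 1.71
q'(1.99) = 18.23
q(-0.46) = 0.26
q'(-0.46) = -0.02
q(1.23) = 0.29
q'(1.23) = 0.12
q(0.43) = 0.26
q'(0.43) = 0.01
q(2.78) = -0.21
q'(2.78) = 0.22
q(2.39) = -0.45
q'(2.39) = 1.48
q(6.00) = 0.26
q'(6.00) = -0.01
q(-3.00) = -0.18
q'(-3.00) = -0.07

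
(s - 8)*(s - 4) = s^2 - 12*s + 32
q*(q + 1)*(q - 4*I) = q^3 + q^2 - 4*I*q^2 - 4*I*q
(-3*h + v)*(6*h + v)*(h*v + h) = -18*h^3*v - 18*h^3 + 3*h^2*v^2 + 3*h^2*v + h*v^3 + h*v^2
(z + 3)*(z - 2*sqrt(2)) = z^2 - 2*sqrt(2)*z + 3*z - 6*sqrt(2)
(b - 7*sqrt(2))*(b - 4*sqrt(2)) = b^2 - 11*sqrt(2)*b + 56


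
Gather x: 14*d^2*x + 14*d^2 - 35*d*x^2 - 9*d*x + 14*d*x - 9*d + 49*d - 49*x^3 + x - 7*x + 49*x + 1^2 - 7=14*d^2 - 35*d*x^2 + 40*d - 49*x^3 + x*(14*d^2 + 5*d + 43) - 6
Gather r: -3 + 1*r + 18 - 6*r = 15 - 5*r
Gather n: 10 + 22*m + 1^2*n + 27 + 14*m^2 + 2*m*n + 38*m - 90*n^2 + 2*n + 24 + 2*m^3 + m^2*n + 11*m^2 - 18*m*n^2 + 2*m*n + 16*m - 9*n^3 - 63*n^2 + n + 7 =2*m^3 + 25*m^2 + 76*m - 9*n^3 + n^2*(-18*m - 153) + n*(m^2 + 4*m + 4) + 68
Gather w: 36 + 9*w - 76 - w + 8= 8*w - 32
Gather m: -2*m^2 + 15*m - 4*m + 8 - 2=-2*m^2 + 11*m + 6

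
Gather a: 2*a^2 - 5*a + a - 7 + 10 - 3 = 2*a^2 - 4*a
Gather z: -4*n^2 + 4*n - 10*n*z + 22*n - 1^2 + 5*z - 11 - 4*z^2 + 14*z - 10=-4*n^2 + 26*n - 4*z^2 + z*(19 - 10*n) - 22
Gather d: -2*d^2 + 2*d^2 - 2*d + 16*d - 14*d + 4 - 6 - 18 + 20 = 0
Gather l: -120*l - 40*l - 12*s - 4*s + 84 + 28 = -160*l - 16*s + 112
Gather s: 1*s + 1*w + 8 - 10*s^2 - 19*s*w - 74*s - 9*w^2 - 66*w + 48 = -10*s^2 + s*(-19*w - 73) - 9*w^2 - 65*w + 56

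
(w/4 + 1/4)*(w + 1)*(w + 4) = w^3/4 + 3*w^2/2 + 9*w/4 + 1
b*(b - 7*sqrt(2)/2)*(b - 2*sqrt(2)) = b^3 - 11*sqrt(2)*b^2/2 + 14*b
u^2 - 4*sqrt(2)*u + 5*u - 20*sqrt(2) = (u + 5)*(u - 4*sqrt(2))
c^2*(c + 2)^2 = c^4 + 4*c^3 + 4*c^2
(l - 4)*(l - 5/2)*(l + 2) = l^3 - 9*l^2/2 - 3*l + 20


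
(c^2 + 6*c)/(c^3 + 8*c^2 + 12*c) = 1/(c + 2)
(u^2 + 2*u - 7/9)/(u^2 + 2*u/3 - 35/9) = (3*u - 1)/(3*u - 5)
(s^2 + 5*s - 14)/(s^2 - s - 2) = (s + 7)/(s + 1)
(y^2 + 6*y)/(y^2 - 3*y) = (y + 6)/(y - 3)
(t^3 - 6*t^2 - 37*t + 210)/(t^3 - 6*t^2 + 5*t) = (t^2 - t - 42)/(t*(t - 1))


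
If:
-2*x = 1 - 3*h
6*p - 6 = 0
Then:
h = 2*x/3 + 1/3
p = 1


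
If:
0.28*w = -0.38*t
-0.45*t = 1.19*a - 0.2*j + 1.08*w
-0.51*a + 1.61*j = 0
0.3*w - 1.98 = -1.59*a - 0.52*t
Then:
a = 1.15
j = 0.37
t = 1.28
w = -1.74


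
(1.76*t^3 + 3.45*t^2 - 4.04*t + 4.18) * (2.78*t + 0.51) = 4.8928*t^4 + 10.4886*t^3 - 9.4717*t^2 + 9.56*t + 2.1318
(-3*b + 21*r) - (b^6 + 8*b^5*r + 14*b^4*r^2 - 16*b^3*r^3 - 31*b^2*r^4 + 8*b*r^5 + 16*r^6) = -b^6 - 8*b^5*r - 14*b^4*r^2 + 16*b^3*r^3 + 31*b^2*r^4 - 8*b*r^5 - 3*b - 16*r^6 + 21*r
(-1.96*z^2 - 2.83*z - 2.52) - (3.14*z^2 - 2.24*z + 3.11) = -5.1*z^2 - 0.59*z - 5.63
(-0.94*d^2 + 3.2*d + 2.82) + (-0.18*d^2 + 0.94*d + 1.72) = -1.12*d^2 + 4.14*d + 4.54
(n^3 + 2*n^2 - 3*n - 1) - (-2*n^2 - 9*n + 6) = n^3 + 4*n^2 + 6*n - 7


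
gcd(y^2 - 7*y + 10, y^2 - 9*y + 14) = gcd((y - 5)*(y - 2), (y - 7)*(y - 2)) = y - 2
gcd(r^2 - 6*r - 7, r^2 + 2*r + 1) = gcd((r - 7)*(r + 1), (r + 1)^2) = r + 1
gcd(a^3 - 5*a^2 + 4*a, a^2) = a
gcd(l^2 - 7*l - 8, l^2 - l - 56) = l - 8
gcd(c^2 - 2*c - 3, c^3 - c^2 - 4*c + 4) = 1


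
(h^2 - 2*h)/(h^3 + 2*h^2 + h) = (h - 2)/(h^2 + 2*h + 1)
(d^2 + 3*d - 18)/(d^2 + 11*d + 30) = (d - 3)/(d + 5)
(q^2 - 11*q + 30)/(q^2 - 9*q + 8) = (q^2 - 11*q + 30)/(q^2 - 9*q + 8)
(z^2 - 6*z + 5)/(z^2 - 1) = (z - 5)/(z + 1)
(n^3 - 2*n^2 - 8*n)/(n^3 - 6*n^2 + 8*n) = (n + 2)/(n - 2)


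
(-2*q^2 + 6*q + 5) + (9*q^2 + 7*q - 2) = 7*q^2 + 13*q + 3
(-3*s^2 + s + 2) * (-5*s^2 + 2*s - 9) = 15*s^4 - 11*s^3 + 19*s^2 - 5*s - 18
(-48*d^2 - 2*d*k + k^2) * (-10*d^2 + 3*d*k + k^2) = 480*d^4 - 124*d^3*k - 64*d^2*k^2 + d*k^3 + k^4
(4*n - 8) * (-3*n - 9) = -12*n^2 - 12*n + 72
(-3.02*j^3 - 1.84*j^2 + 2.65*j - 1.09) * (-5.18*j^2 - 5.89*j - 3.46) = 15.6436*j^5 + 27.319*j^4 + 7.5598*j^3 - 3.5959*j^2 - 2.7489*j + 3.7714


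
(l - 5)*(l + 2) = l^2 - 3*l - 10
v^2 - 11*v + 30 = (v - 6)*(v - 5)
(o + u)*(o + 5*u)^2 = o^3 + 11*o^2*u + 35*o*u^2 + 25*u^3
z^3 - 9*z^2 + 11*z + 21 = (z - 7)*(z - 3)*(z + 1)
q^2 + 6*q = q*(q + 6)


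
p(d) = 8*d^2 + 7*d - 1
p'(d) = 16*d + 7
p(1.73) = 35.05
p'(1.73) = 34.68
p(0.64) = 6.76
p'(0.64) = 17.24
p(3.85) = 144.53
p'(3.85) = 68.60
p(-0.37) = -2.49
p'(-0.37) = 1.08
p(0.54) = 5.11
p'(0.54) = 15.64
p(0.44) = 3.63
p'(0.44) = 14.04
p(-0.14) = -1.82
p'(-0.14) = 4.76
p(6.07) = 336.25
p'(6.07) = 104.12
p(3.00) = 92.00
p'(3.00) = 55.00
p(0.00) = -1.00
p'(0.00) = 7.00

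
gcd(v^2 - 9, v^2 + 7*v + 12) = v + 3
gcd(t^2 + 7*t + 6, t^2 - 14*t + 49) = 1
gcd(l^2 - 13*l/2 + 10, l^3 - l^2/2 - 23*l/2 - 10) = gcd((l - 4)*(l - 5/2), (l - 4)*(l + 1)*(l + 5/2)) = l - 4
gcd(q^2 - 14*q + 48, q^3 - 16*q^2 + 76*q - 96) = q^2 - 14*q + 48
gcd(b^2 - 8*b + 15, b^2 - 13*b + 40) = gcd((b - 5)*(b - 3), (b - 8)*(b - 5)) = b - 5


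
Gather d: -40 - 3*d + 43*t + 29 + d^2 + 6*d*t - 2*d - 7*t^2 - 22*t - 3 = d^2 + d*(6*t - 5) - 7*t^2 + 21*t - 14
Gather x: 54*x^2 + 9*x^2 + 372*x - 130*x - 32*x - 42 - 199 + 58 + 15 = 63*x^2 + 210*x - 168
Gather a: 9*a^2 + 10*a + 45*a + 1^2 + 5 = 9*a^2 + 55*a + 6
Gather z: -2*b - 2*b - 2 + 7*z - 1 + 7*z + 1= -4*b + 14*z - 2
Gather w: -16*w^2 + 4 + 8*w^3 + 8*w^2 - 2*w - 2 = 8*w^3 - 8*w^2 - 2*w + 2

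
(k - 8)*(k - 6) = k^2 - 14*k + 48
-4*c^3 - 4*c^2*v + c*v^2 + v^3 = (-2*c + v)*(c + v)*(2*c + v)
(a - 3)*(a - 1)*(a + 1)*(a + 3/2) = a^4 - 3*a^3/2 - 11*a^2/2 + 3*a/2 + 9/2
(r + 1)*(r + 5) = r^2 + 6*r + 5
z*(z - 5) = z^2 - 5*z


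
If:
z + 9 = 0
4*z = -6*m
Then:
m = 6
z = -9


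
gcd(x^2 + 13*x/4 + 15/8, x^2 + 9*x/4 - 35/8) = 1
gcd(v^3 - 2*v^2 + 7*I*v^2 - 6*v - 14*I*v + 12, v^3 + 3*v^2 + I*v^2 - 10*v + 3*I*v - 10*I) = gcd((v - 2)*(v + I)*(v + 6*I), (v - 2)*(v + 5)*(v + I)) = v^2 + v*(-2 + I) - 2*I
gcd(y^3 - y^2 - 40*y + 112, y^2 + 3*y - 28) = y^2 + 3*y - 28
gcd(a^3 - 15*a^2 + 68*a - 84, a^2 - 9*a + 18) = a - 6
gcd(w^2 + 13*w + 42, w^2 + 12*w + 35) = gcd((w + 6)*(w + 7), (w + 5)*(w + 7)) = w + 7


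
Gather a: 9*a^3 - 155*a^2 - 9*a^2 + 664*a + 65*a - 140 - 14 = 9*a^3 - 164*a^2 + 729*a - 154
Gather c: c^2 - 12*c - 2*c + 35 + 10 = c^2 - 14*c + 45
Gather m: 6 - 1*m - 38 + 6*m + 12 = 5*m - 20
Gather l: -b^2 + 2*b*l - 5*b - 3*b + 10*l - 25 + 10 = -b^2 - 8*b + l*(2*b + 10) - 15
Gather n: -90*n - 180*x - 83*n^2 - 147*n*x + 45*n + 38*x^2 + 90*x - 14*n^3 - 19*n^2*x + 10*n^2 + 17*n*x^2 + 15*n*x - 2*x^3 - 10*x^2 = -14*n^3 + n^2*(-19*x - 73) + n*(17*x^2 - 132*x - 45) - 2*x^3 + 28*x^2 - 90*x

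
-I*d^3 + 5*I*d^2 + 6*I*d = d*(d - 6)*(-I*d - I)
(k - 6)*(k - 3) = k^2 - 9*k + 18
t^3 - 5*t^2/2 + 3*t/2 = t*(t - 3/2)*(t - 1)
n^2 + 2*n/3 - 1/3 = (n - 1/3)*(n + 1)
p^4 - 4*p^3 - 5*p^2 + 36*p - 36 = (p - 3)*(p - 2)^2*(p + 3)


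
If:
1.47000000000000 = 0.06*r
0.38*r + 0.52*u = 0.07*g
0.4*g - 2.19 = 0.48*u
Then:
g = -19.09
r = 24.50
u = -20.47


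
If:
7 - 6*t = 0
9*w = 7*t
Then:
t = 7/6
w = 49/54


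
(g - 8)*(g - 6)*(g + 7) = g^3 - 7*g^2 - 50*g + 336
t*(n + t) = n*t + t^2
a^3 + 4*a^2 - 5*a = a*(a - 1)*(a + 5)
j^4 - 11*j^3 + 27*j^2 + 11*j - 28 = (j - 7)*(j - 4)*(j - 1)*(j + 1)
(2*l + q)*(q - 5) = 2*l*q - 10*l + q^2 - 5*q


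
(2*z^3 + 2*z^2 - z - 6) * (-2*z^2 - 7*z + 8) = -4*z^5 - 18*z^4 + 4*z^3 + 35*z^2 + 34*z - 48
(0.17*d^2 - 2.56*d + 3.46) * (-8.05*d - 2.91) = -1.3685*d^3 + 20.1133*d^2 - 20.4034*d - 10.0686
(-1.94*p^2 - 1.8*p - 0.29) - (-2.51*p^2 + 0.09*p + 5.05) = 0.57*p^2 - 1.89*p - 5.34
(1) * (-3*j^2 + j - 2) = -3*j^2 + j - 2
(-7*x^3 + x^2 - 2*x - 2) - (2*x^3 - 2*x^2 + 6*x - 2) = -9*x^3 + 3*x^2 - 8*x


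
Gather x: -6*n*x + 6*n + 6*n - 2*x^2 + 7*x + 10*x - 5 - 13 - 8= 12*n - 2*x^2 + x*(17 - 6*n) - 26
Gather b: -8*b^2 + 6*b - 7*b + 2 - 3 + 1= -8*b^2 - b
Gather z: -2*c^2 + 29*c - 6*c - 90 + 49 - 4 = -2*c^2 + 23*c - 45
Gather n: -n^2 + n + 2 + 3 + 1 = -n^2 + n + 6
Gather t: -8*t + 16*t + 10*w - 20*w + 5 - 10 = 8*t - 10*w - 5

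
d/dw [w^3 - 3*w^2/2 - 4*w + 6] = 3*w^2 - 3*w - 4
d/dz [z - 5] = 1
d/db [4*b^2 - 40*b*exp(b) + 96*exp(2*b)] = -40*b*exp(b) + 8*b + 192*exp(2*b) - 40*exp(b)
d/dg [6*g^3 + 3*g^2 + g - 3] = 18*g^2 + 6*g + 1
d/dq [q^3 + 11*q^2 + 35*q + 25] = 3*q^2 + 22*q + 35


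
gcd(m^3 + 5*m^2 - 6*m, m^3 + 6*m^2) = m^2 + 6*m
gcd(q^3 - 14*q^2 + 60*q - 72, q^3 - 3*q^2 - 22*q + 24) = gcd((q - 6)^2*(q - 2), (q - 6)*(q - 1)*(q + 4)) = q - 6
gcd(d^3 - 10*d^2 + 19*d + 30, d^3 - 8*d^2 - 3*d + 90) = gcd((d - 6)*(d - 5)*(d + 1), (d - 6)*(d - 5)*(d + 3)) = d^2 - 11*d + 30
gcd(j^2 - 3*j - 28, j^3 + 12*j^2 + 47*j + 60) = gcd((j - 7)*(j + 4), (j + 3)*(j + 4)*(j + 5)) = j + 4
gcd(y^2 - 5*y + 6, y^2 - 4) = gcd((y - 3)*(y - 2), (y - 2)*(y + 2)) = y - 2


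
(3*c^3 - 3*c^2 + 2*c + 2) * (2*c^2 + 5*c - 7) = 6*c^5 + 9*c^4 - 32*c^3 + 35*c^2 - 4*c - 14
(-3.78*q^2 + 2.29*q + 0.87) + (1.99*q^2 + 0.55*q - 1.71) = -1.79*q^2 + 2.84*q - 0.84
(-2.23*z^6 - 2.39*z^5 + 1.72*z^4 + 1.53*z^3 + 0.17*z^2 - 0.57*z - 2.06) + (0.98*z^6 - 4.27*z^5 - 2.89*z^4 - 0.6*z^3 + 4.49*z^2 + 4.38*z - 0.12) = -1.25*z^6 - 6.66*z^5 - 1.17*z^4 + 0.93*z^3 + 4.66*z^2 + 3.81*z - 2.18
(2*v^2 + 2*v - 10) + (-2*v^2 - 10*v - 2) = -8*v - 12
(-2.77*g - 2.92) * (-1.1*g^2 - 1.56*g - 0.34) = 3.047*g^3 + 7.5332*g^2 + 5.497*g + 0.9928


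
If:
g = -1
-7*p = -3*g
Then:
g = -1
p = -3/7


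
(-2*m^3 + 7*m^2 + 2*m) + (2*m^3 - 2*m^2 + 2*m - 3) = 5*m^2 + 4*m - 3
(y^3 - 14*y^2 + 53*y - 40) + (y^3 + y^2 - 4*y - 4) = 2*y^3 - 13*y^2 + 49*y - 44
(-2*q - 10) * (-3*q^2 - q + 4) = 6*q^3 + 32*q^2 + 2*q - 40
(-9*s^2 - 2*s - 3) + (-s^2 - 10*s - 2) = -10*s^2 - 12*s - 5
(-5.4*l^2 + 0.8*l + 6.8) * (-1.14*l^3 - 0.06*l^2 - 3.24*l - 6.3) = 6.156*l^5 - 0.588*l^4 + 9.696*l^3 + 31.02*l^2 - 27.072*l - 42.84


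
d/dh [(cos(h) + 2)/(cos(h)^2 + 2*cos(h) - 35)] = (cos(h)^2 + 4*cos(h) + 39)*sin(h)/(cos(h)^2 + 2*cos(h) - 35)^2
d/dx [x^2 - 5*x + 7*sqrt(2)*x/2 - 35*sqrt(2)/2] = 2*x - 5 + 7*sqrt(2)/2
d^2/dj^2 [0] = 0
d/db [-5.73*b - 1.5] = -5.73000000000000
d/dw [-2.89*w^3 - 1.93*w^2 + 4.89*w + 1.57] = -8.67*w^2 - 3.86*w + 4.89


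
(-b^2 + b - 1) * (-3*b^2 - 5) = 3*b^4 - 3*b^3 + 8*b^2 - 5*b + 5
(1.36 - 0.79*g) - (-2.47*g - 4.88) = 1.68*g + 6.24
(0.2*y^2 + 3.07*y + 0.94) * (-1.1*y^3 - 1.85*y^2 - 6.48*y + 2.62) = -0.22*y^5 - 3.747*y^4 - 8.0095*y^3 - 21.1086*y^2 + 1.9522*y + 2.4628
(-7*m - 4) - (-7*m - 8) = 4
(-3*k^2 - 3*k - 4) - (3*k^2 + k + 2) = -6*k^2 - 4*k - 6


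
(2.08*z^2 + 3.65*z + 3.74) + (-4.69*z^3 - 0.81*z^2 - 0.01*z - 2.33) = -4.69*z^3 + 1.27*z^2 + 3.64*z + 1.41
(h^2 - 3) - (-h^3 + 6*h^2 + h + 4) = h^3 - 5*h^2 - h - 7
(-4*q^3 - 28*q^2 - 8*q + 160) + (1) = -4*q^3 - 28*q^2 - 8*q + 161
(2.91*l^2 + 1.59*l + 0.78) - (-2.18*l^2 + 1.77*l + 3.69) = 5.09*l^2 - 0.18*l - 2.91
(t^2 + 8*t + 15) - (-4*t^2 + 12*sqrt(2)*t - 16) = 5*t^2 - 12*sqrt(2)*t + 8*t + 31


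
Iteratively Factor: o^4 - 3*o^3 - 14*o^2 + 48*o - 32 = (o - 4)*(o^3 + o^2 - 10*o + 8) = (o - 4)*(o - 1)*(o^2 + 2*o - 8) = (o - 4)*(o - 1)*(o + 4)*(o - 2)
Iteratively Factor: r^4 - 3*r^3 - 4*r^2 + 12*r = (r)*(r^3 - 3*r^2 - 4*r + 12) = r*(r - 2)*(r^2 - r - 6) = r*(r - 2)*(r + 2)*(r - 3)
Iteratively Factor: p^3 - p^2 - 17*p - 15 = (p - 5)*(p^2 + 4*p + 3) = (p - 5)*(p + 1)*(p + 3)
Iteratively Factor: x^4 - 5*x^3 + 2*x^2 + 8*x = (x + 1)*(x^3 - 6*x^2 + 8*x) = (x - 2)*(x + 1)*(x^2 - 4*x) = (x - 4)*(x - 2)*(x + 1)*(x)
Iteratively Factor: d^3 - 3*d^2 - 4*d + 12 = (d - 3)*(d^2 - 4) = (d - 3)*(d + 2)*(d - 2)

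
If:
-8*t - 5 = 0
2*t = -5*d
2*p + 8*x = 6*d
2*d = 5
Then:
No Solution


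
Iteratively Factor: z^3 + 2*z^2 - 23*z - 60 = (z - 5)*(z^2 + 7*z + 12) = (z - 5)*(z + 3)*(z + 4)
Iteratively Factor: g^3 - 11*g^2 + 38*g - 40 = (g - 4)*(g^2 - 7*g + 10) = (g - 4)*(g - 2)*(g - 5)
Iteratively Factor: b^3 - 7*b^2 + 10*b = (b - 2)*(b^2 - 5*b) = b*(b - 2)*(b - 5)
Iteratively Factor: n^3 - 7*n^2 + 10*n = (n)*(n^2 - 7*n + 10) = n*(n - 5)*(n - 2)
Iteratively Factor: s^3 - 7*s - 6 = (s + 1)*(s^2 - s - 6) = (s + 1)*(s + 2)*(s - 3)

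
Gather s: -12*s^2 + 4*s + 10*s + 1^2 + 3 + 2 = -12*s^2 + 14*s + 6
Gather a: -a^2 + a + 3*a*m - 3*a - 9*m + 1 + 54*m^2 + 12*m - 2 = -a^2 + a*(3*m - 2) + 54*m^2 + 3*m - 1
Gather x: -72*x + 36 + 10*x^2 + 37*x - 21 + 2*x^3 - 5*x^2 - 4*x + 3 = 2*x^3 + 5*x^2 - 39*x + 18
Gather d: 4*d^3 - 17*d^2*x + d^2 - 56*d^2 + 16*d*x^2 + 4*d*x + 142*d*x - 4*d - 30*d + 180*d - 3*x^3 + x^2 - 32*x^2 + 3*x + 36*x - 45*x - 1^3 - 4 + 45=4*d^3 + d^2*(-17*x - 55) + d*(16*x^2 + 146*x + 146) - 3*x^3 - 31*x^2 - 6*x + 40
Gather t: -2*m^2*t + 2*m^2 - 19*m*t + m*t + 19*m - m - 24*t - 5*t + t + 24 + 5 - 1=2*m^2 + 18*m + t*(-2*m^2 - 18*m - 28) + 28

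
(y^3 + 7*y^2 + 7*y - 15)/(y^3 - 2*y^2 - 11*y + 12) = (y + 5)/(y - 4)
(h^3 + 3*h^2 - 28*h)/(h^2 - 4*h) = h + 7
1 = 1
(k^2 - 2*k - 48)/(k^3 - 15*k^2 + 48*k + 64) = (k + 6)/(k^2 - 7*k - 8)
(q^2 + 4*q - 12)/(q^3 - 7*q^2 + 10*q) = (q + 6)/(q*(q - 5))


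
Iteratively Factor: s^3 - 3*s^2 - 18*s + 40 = (s - 2)*(s^2 - s - 20) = (s - 2)*(s + 4)*(s - 5)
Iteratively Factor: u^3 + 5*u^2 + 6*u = (u)*(u^2 + 5*u + 6) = u*(u + 3)*(u + 2)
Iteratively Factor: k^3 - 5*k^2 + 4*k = (k)*(k^2 - 5*k + 4) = k*(k - 1)*(k - 4)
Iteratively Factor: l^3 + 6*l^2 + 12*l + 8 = (l + 2)*(l^2 + 4*l + 4) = (l + 2)^2*(l + 2)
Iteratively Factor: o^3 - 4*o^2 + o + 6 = (o - 3)*(o^2 - o - 2) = (o - 3)*(o - 2)*(o + 1)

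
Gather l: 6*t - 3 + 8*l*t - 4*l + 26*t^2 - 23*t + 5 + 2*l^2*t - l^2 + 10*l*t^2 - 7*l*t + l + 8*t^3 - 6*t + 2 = l^2*(2*t - 1) + l*(10*t^2 + t - 3) + 8*t^3 + 26*t^2 - 23*t + 4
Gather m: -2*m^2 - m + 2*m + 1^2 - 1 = -2*m^2 + m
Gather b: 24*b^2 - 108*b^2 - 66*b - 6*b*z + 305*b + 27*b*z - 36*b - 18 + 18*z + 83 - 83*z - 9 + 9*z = -84*b^2 + b*(21*z + 203) - 56*z + 56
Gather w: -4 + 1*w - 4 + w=2*w - 8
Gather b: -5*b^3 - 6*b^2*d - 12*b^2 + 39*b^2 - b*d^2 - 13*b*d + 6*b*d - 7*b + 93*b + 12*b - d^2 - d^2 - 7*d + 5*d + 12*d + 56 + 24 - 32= -5*b^3 + b^2*(27 - 6*d) + b*(-d^2 - 7*d + 98) - 2*d^2 + 10*d + 48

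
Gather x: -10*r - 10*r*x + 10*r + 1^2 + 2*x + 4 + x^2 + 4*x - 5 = x^2 + x*(6 - 10*r)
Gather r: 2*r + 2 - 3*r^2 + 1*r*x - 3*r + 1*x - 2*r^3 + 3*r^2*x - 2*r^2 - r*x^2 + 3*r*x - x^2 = -2*r^3 + r^2*(3*x - 5) + r*(-x^2 + 4*x - 1) - x^2 + x + 2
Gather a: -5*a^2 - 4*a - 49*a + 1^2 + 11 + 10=-5*a^2 - 53*a + 22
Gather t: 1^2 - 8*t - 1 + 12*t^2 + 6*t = 12*t^2 - 2*t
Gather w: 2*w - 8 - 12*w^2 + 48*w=-12*w^2 + 50*w - 8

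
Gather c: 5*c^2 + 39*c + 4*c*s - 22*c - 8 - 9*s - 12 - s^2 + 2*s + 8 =5*c^2 + c*(4*s + 17) - s^2 - 7*s - 12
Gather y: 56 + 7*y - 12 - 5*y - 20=2*y + 24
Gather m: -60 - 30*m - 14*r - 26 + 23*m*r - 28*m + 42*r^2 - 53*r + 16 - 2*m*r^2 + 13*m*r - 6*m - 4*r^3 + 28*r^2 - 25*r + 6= m*(-2*r^2 + 36*r - 64) - 4*r^3 + 70*r^2 - 92*r - 64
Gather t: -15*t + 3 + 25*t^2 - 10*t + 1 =25*t^2 - 25*t + 4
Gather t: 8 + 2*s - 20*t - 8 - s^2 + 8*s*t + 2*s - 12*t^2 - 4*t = -s^2 + 4*s - 12*t^2 + t*(8*s - 24)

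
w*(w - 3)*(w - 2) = w^3 - 5*w^2 + 6*w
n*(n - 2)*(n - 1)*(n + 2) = n^4 - n^3 - 4*n^2 + 4*n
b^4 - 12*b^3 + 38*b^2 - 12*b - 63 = (b - 7)*(b - 3)^2*(b + 1)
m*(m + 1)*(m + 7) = m^3 + 8*m^2 + 7*m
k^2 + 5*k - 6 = (k - 1)*(k + 6)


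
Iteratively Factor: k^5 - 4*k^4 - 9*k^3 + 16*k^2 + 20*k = (k - 5)*(k^4 + k^3 - 4*k^2 - 4*k) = (k - 5)*(k + 2)*(k^3 - k^2 - 2*k) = (k - 5)*(k - 2)*(k + 2)*(k^2 + k) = (k - 5)*(k - 2)*(k + 1)*(k + 2)*(k)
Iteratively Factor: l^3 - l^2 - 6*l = (l)*(l^2 - l - 6) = l*(l - 3)*(l + 2)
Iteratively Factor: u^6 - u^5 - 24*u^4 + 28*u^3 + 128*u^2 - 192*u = (u)*(u^5 - u^4 - 24*u^3 + 28*u^2 + 128*u - 192) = u*(u - 4)*(u^4 + 3*u^3 - 12*u^2 - 20*u + 48) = u*(u - 4)*(u + 4)*(u^3 - u^2 - 8*u + 12) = u*(u - 4)*(u - 2)*(u + 4)*(u^2 + u - 6) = u*(u - 4)*(u - 2)^2*(u + 4)*(u + 3)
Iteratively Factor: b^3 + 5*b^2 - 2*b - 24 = (b - 2)*(b^2 + 7*b + 12) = (b - 2)*(b + 4)*(b + 3)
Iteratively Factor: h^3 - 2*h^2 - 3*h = (h)*(h^2 - 2*h - 3) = h*(h - 3)*(h + 1)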